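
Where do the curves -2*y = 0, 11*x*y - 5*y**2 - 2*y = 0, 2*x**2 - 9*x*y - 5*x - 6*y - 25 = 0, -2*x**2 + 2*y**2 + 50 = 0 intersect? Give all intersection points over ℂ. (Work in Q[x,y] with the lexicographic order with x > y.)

{(5, 0)}

Compute a lex Gröbner basis by Buchberger's algorithm.
f_1 = -2*y, LT = y.
f_2 = 11*x*y - 5*y**2 - 2*y, LT = x*y.
f_3 = 2*x**2 - 9*x*y - 5*x - 6*y - 25, LT = x**2.
f_4 = -2*x**2 + 2*y**2 + 50, LT = x**2.

S(f_3,f_4): lcm = x**2. S = -9/2*x*y - 5/2*x + y**2 - 3*y + 25/2.
  reduce S modulo (f_1, f_2, f_3, f_4):
  remainder -5/2*x + 25/2 ≠ 0; add h_5 = -5/2*x + 25/2 to the basis.

The other S-polynomials (S(f_1,f_2), S(f_1,f_3), S(f_1,f_4), S(f_2,f_3), S(f_2,f_4), S(f_1,h_5), S(f_2,h_5), S(f_3,h_5), S(f_4,h_5)) all reduce to 0 modulo the current basis, so we have a Gröbner basis.
Inter-reduce: drop elements whose leading term is divisible by another's, tail-reduce, and make monic.
Reduced Gröbner basis: {x - 5, y}.

Elimination: the polynomial y lies in the elimination ideal for y, so y ∈ {0}. For each such y, the remaining basis elements (now univariate) give the rest of the solution.
  y = 0: the earlier basis element becomes x - 5 = 0, giving x = 5 — point (5, 0).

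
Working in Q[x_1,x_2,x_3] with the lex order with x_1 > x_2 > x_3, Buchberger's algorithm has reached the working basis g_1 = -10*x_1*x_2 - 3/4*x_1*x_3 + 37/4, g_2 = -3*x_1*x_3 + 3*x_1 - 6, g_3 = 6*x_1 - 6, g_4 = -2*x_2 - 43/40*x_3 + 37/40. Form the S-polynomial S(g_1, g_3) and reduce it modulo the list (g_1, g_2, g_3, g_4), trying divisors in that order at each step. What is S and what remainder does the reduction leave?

lcm(LM(g_1), LM(g_3)) = x_1*x_2.
S = (lcm/LT(g_1))·g_1 − (lcm/LT(g_3))·g_3 = 3/40*x_1*x_3 + x_2 - 37/40.
Reduce S modulo (g_1, g_2, g_3, g_4) in that order:
  leading term x_1*x_3: subtract (-1/40)·g_2 from 3/40*x_1*x_3 + x_2 - 37/40 → 3/40*x_1 + x_2 - 43/40
  leading term x_1: subtract (1/80)·g_3 from 3/40*x_1 + x_2 - 43/40 → x_2 - 1
  leading term x_2: subtract (-1/2)·g_4 from x_2 - 1 → -43/80*x_3 - 43/80
  leading term x_3: no divisor's leading term divides it; move -43/80*x_3 to the remainder.
  leading term 1: no divisor's leading term divides it; move -43/80 to the remainder.
The remainder -43/80*x_3 - 43/80 is nonzero, so it would be added as the next basis element.

S(g_1, g_3) = 3/40*x_1*x_3 + x_2 - 37/40; remainder on division = -43/80*x_3 - 43/80.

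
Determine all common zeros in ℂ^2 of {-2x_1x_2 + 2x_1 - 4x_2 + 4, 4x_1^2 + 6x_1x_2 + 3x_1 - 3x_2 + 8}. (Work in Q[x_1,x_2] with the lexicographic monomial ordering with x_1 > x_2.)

{(-5/4, 1), (-1, 1), (-2, 6/5)}

Compute a lex Gröbner basis by Buchberger's algorithm.
f_1 = -2x_1x_2 + 2x_1 - 4x_2 + 4, LT = x_1x_2.
f_2 = 4x_1^2 + 6x_1x_2 + 3x_1 - 3x_2 + 8, LT = x_1^2.

S(f_1,f_2): lcm = x_1^2x_2. S = -x_1^2 - 3/2x_1x_2^2 + 5/4x_1x_2 - 2x_1 + 3/4x_2^2 - 2x_2.
  reduce S modulo (f_1, f_2):
  remainder 15/4x_2^2 - 33/4x_2 + 9/2 ≠ 0; add h_3 = 15/4x_2^2 - 33/4x_2 + 9/2 to the basis.

The other S-polynomials (S(f_1,h_3), S(f_2,h_3)) all reduce to 0 modulo the current basis, so we have a Gröbner basis.
Inter-reduce: drop elements whose leading term is divisible by another's, tail-reduce, and make monic.
Reduced Gröbner basis: {x_1^2 + 9/4x_1 - 15/4x_2 + 5, x_1x_2 - x_1 + 2x_2 - 2, x_2^2 - 11/5x_2 + 6/5}.

Since the basis is lex-ordered, x_2^2 - 11/5x_2 + 6/5 is univariate in x_2. Its roots are {1, 6/5}. Back-substituting each root into the other basis elements fixes the other coordinates.
  x_2 = 1: the earlier basis element becomes x_1^2 + 9/4x_1 + 5/4 = 0, giving x_1 = -5/4, -1 — points (-5/4, 1), (-1, 1).
  x_2 = 6/5: the earlier basis elements become x_1^2 + 9/4x_1 + 1/2 = 0; 1/5x_1 + 2/5 = 0, giving x_1 = -2 — point (-2, 6/5).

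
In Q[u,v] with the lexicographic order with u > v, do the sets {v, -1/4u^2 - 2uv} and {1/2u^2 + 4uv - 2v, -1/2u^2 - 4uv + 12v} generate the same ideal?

For a fixed monomial order, each ideal has a unique reduced Gröbner basis; comparing bases decides equality.
Buchberger on the first generating set:
f_1 = v, LT = v.
f_2 = -1/4u^2 - 2uv, LT = u^2.

S(f_1,f_2): leading monomials are coprime, so the S-polynomial reduces to 0 (Buchberger's first criterion).
Every S-polynomial of the final basis reduces to 0, so we have a Gröbner basis.
Inter-reduce: drop elements whose leading term is divisible by another's, tail-reduce, and make monic.
Reduced Gröbner basis: {u^2, v}.

Buchberger on the second generating set:
h_1 = 1/2u^2 + 4uv - 2v, LT = u^2.
h_2 = -1/2u^2 - 4uv + 12v, LT = u^2.

S(h_1,h_2): lcm = u^2. S = 20v.
  leading term v: no divisor's leading term divides it; move 20v to the remainder.
  remainder 20v ≠ 0; add k_3 = 20v to the basis.

S(h_1,k_3): leading monomials are coprime, so the S-polynomial reduces to 0 (Buchberger's first criterion).
S(h_2,k_3): leading monomials are coprime, so the S-polynomial reduces to 0 (Buchberger's first criterion).
Every S-polynomial of the final basis reduces to 0, so we have a Gröbner basis.
Inter-reduce: drop elements whose leading term is divisible by another's, tail-reduce, and make monic.
Reduced Gröbner basis: {u^2, v}.

These coincide, so the ideals are equal.

Yes, the ideals are equal.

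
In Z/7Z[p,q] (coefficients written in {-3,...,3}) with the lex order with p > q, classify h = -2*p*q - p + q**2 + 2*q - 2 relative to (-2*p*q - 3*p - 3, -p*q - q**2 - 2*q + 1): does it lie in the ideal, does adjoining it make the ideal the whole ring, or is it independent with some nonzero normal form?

First compute the reduced Gröbner basis of I by Buchberger's algorithm.
f_1 = -2*p*q - 3*p - 3, LT = p*q.
f_2 = -p*q - q**2 - 2*q + 1, LT = p*q.

S(f_1,f_2): lcm = p*q. S = -2*p - q**2 - 2*q - 1.
  reduce S modulo (f_1, f_2):
  remainder -2*p - q**2 - 2*q - 1 ≠ 0; add k_3 = -2*p - q**2 - 2*q - 1 to the basis.

S(f_1,k_3): lcm = p*q. S = -2*p + 3*q**3 - q**2 + 3*q - 2.
  reduce S modulo (f_1, f_2, k_3):
  remainder 3*q**3 - 2*q - 1 ≠ 0; add k_4 = 3*q**3 - 2*q - 1 to the basis.

The other S-polynomials (S(f_2,k_3), S(f_1,k_4), S(f_2,k_4), S(k_3,k_4)) all reduce to 0 modulo the current basis, so we have a Gröbner basis.
Inter-reduce: drop elements whose leading term is divisible by another's, tail-reduce, and make monic.
Reduced Gröbner basis: {p - 3*q**2 + q - 3, q**3 - 3*q + 2}.
Label its elements g_1 = p - 3*q**2 + q - 3, g_2 = q**3 - 3*q + 2.

Reduce h = -2*p*q - p + q**2 + 2*q - 2 modulo G:
  leading term p*q: subtract (-2*q)·g_1 from -2*p*q - p + q**2 + 2*q - 2 → -p + q**3 + 3*q**2 + 3*q - 2
  leading term p: subtract (-1)·g_1 from -p + q**3 + 3*q**2 + 3*q - 2 → q**3 - 3*q + 2
  leading term q**3: subtract (1)·g_2 from q**3 - 3*q + 2 → 0
  normal form = 0.
Since the normal form is 0, h ∈ I.

The remainder on division by a Gröbner basis is unique — it is the normal form.

-2*p*q - p + q**2 + 2*q - 2 lies in I (it reduces to 0).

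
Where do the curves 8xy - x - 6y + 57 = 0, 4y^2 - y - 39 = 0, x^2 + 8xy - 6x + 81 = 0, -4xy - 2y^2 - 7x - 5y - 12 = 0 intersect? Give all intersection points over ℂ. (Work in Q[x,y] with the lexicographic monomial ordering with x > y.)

{(3, -3)}

Compute a lex Gröbner basis by Buchberger's algorithm.
f_1 = 8xy - x - 6y + 57, LT = xy.
f_2 = 4y^2 - y - 39, LT = y^2.
f_3 = x^2 + 8xy - 6x + 81, LT = x^2.
f_4 = -4xy - 7x - 2y^2 - 5y - 12, LT = xy.

S(f_1,f_2): lcm = xy^2. S = 1/8xy + 39/4x - 3/4y^2 + 57/8y.
  leading term xy: subtract (1/64)·f_1 from 1/8xy + 39/4x - 3/4y^2 + 57/8y → 625/64x - 3/4y^2 + 231/32y - 57/64
  leading term x: no divisor's leading term divides it; move 625/64x to the remainder.
  leading term y^2: subtract (-3/16)·f_2 from -3/4y^2 + 231/32y - 57/64 → 225/32y - 525/64
  leading term y: no divisor's leading term divides it; move 225/32y to the remainder.
  leading term 1: no divisor's leading term divides it; move -525/64 to the remainder.
  remainder 625/64x + 225/32y - 525/64 ≠ 0; add h_5 = 625/64x + 225/32y - 525/64 to the basis.

S(f_1,f_3): lcm = x^2y. S = -1/8x^2 - 8xy^2 + 21/4xy + 57/8x - 81y.
  leading term x^2: subtract (-1/8)·f_3 from -1/8x^2 - 8xy^2 + 21/4xy + 57/8x - 81y → -8xy^2 + 25/4xy + 51/8x - 81y + 81/8
  leading term xy^2: subtract (-y)·f_1 from -8xy^2 + 25/4xy + 51/8x - 81y + 81/8 → 21/4xy + 51/8x - 6y^2 - 24y + 81/8
  leading term xy: subtract (21/32)·f_1 from 21/4xy + 51/8x - 6y^2 - 24y + 81/8 → 225/32x - 6y^2 - 321/16y - 873/32
  leading term x: subtract (18/25)·h_5 from 225/32x - 6y^2 - 321/16y - 873/32 → -6y^2 - 201/8y - 171/8
  leading term y^2: subtract (-3/2)·f_2 from -6y^2 - 201/8y - 171/8 → -213/8y - 639/8
  leading term y: no divisor's leading term divides it; move -213/8y to the remainder.
  leading term 1: no divisor's leading term divides it; move -639/8 to the remainder.
  remainder -213/8y - 639/8 ≠ 0; add h_6 = -213/8y - 639/8 to the basis.

S(f_1,f_4): lcm = xy. S = -15/8x - 1/2y^2 - 2y + 33/8.
  leading term x: subtract (-24/125)·h_5 from -15/8x - 1/2y^2 - 2y + 33/8 → -1/2y^2 - 13/20y + 51/20
  leading term y^2: subtract (-1/8)·f_2 from -1/2y^2 - 13/20y + 51/20 → -31/40y - 93/40
  leading term y: subtract (31/1065)·h_6 from -31/40y - 93/40 → 0
  remainder 0.

S(f_2,f_3): leading monomials are coprime, so the S-polynomial reduces to 0 (Buchberger's first criterion).
S(f_2,f_4): lcm = xy^2. S = -2xy - 39/4x - 1/2y^3 - 5/4y^2 - 3y.
  leading term xy: subtract (-1/4)·f_1 from -2xy - 39/4x - 1/2y^3 - 5/4y^2 - 3y → -10x - 1/2y^3 - 5/4y^2 - 9/2y + 57/4
  leading term x: subtract (-128/125)·h_5 from -10x - 1/2y^3 - 5/4y^2 - 9/2y + 57/4 → -1/2y^3 - 5/4y^2 + 27/10y + 117/20
  leading term y^3: subtract (-1/8y)·f_2 from -1/2y^3 - 5/4y^2 + 27/10y + 117/20 → -11/8y^2 - 87/40y + 117/20
  leading term y^2: subtract (-11/32)·f_2 from -11/8y^2 - 87/40y + 117/20 → -403/160y - 1209/160
  leading term y: subtract (403/4260)·h_6 from -403/160y - 1209/160 → 0
  remainder 0.

S(f_3,f_4): lcm = x^2y. S = -7/4x^2 + 15/2xy^2 - 29/4xy - 3x + 81y.
  leading term x^2: subtract (-7/4)·f_3 from -7/4x^2 + 15/2xy^2 - 29/4xy - 3x + 81y → 15/2xy^2 + 27/4xy - 27/2x + 81y + 567/4
  leading term xy^2: subtract (15/16y)·f_1 from 15/2xy^2 + 27/4xy - 27/2x + 81y + 567/4 → 123/16xy - 27/2x + 45/8y^2 + 441/16y + 567/4
  leading term xy: subtract (123/128)·f_1 from 123/16xy - 27/2x + 45/8y^2 + 441/16y + 567/4 → -1605/128x + 45/8y^2 + 2133/64y + 11133/128
  leading term x: subtract (-321/250)·h_5 from -1605/128x + 45/8y^2 + 2133/64y + 11133/128 → 45/8y^2 + 6777/160y + 12231/160
  leading term y^2: subtract (45/32)·f_2 from 45/8y^2 + 6777/160y + 12231/160 → 3501/80y + 10503/80
  leading term y: subtract (-1167/710)·h_6 from 3501/80y + 10503/80 → 0
  remainder 0.

S(f_1,h_5): lcm = xy. S = -1/8x - 18/25y^2 + 9/100y + 57/8.
  leading term x: subtract (-8/625)·h_5 from -1/8x - 18/25y^2 + 9/100y + 57/8 → -18/25y^2 + 9/50y + 351/50
  leading term y^2: subtract (-9/50)·f_2 from -18/25y^2 + 9/50y + 351/50 → 0
  remainder 0.

S(f_2,h_5): leading monomials are coprime, so the S-polynomial reduces to 0 (Buchberger's first criterion).
S(f_3,h_5): lcm = x^2. S = 182/25xy - 129/25x + 81.
  leading term xy: subtract (91/100)·f_1 from 182/25xy - 129/25x + 81 → -17/4x + 273/50y + 2913/100
  leading term x: subtract (-272/625)·h_5 from -17/4x + 273/50y + 2913/100 → 213/25y + 639/25
  leading term y: subtract (-8/25)·h_6 from 213/25y + 639/25 → 0
  remainder 0.

S(f_4,h_5): lcm = xy. S = 7/4x - 11/50y^2 + 209/100y + 3.
  leading term x: subtract (112/625)·h_5 from 7/4x - 11/50y^2 + 209/100y + 3 → -11/50y^2 + 83/100y + 447/100
  leading term y^2: subtract (-11/200)·f_2 from -11/50y^2 + 83/100y + 447/100 → 31/40y + 93/40
  leading term y: subtract (-31/1065)·h_6 from 31/40y + 93/40 → 0
  remainder 0.

S(f_1,h_6): lcm = xy. S = -25/8x - 3/4y + 57/8.
  leading term x: subtract (-8/25)·h_5 from -25/8x - 3/4y + 57/8 → 3/2y + 9/2
  leading term y: subtract (-4/71)·h_6 from 3/2y + 9/2 → 0
  remainder 0.

S(f_2,h_6): lcm = y^2. S = -13/4y - 39/4.
  leading term y: subtract (26/213)·h_6 from -13/4y - 39/4 → 0
  remainder 0.

S(f_3,h_6): leading monomials are coprime, so the S-polynomial reduces to 0 (Buchberger's first criterion).
S(f_4,h_6): lcm = xy. S = -5/4x + 1/2y^2 + 5/4y + 3.
  leading term x: subtract (-16/125)·h_5 from -5/4x + 1/2y^2 + 5/4y + 3 → 1/2y^2 + 43/20y + 39/20
  leading term y^2: subtract (1/8)·f_2 from 1/2y^2 + 43/20y + 39/20 → 91/40y + 273/40
  leading term y: subtract (-91/1065)·h_6 from 91/40y + 273/40 → 0
  remainder 0.

S(h_5,h_6): leading monomials are coprime, so the S-polynomial reduces to 0 (Buchberger's first criterion).
Every S-polynomial of the final basis reduces to 0, so we have a Gröbner basis.
Inter-reduce: drop elements whose leading term is divisible by another's, tail-reduce, and make monic.
Reduced Gröbner basis: {x - 3, y + 3}.

Since the basis is lex-ordered, y + 3 is univariate in y. Its roots are {-3}. Back-substituting each root into the other basis elements fixes the other coordinates.
  y = -3: the earlier basis element becomes x - 3 = 0, giving x = 3 — point (3, -3).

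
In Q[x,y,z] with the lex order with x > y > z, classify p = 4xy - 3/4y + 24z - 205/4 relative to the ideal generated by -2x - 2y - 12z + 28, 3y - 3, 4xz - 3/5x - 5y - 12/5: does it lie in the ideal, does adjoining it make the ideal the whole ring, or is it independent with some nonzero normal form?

4xy - 3/4y + 24z - 205/4 lies in I (it reduces to 0).

First compute the reduced Gröbner basis of I by Buchberger's algorithm.
f_1 = -2x - 2y - 12z + 28, LT = x.
f_2 = 3y - 3, LT = y.
f_3 = 4xz - 3/5x - 5y - 12/5, LT = xz.

S(f_1,f_3): lcm = xz. S = 3/20x + yz + 5/4y + 6z^2 - 14z + 3/5.
  reduce S modulo (f_1, f_2, f_3):
  remainder 6z^2 - 139/10z + 19/5 ≠ 0; add h_4 = 6z^2 - 139/10z + 19/5 to the basis.

The other S-polynomials (S(f_1,f_2), S(f_2,f_3), S(f_1,h_4), S(f_2,h_4), S(f_3,h_4)) all reduce to 0 modulo the current basis, so we have a Gröbner basis.
Inter-reduce: drop elements whose leading term is divisible by another's, tail-reduce, and make monic.
Reduced Gröbner basis: {x + 6z - 13, y - 1, z^2 - 139/60z + 19/30}.
Label its elements g_1 = x + 6z - 13, g_2 = y - 1, g_3 = z^2 - 139/60z + 19/30.

Reduce p = 4xy - 3/4y + 24z - 205/4 modulo G:
  leading term xy: subtract (4y)·g_1 from 4xy - 3/4y + 24z - 205/4 → -24yz + 205/4y + 24z - 205/4
  leading term yz: subtract (-24z)·g_2 from -24yz + 205/4y + 24z - 205/4 → 205/4y - 205/4
  leading term y: subtract (205/4)·g_2 from 205/4y - 205/4 → 0
  normal form = 0.
Since the normal form is 0, p ∈ I.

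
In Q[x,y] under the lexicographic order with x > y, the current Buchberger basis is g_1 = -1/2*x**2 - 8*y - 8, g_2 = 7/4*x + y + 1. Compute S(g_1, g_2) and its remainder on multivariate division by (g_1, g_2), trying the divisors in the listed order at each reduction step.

S(g_1, g_2) = -4/7*x*y - 4/7*x + 16*y + 16; remainder on division = 16/49*y**2 + 816/49*y + 800/49.

lcm(LM(g_1), LM(g_2)) = x**2.
S = (lcm/LT(g_1))·g_1 − (lcm/LT(g_2))·g_2 = -4/7*x*y - 4/7*x + 16*y + 16.
Reduce S modulo (g_1, g_2) in that order:
  leading term x*y: subtract (-16/49*y)·g_2 from -4/7*x*y - 4/7*x + 16*y + 16 → -4/7*x + 16/49*y**2 + 800/49*y + 16
  leading term x: subtract (-16/49)·g_2 from -4/7*x + 16/49*y**2 + 800/49*y + 16 → 16/49*y**2 + 816/49*y + 800/49
  leading term y**2: no divisor's leading term divides it; move 16/49*y**2 to the remainder.
  leading term y: no divisor's leading term divides it; move 816/49*y to the remainder.
  leading term 1: no divisor's leading term divides it; move 800/49 to the remainder.
The remainder 16/49*y**2 + 816/49*y + 800/49 is nonzero, so it would be added as the next basis element.
An S-polynomial is built so that the two leading terms cancel; whether anything survives reduction is exactly the Gröbner-basis criterion.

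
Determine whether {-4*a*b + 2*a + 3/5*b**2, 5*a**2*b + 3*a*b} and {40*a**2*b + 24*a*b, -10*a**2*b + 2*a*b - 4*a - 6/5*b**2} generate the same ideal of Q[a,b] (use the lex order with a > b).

For a fixed monomial order, each ideal has a unique reduced Gröbner basis; comparing bases decides equality.
Buchberger on the first generating set:
f_1 = -4*a*b + 2*a + 3/5*b**2, LT = a*b.
f_2 = 5*a**2*b + 3*a*b, LT = a**2*b.

S(f_1,f_2): lcm = a**2*b. S = -1/2*a**2 - 3/20*a*b**2 - 3/5*a*b.
  reduce S modulo (f_1, f_2):
  remainder -1/2*a**2 - 27/80*a - 9/400*b**3 - 81/800*b**2 ≠ 0; add g_3 = -1/2*a**2 - 27/80*a - 9/400*b**3 - 81/800*b**2 to the basis.

S(f_1,g_3): lcm = a**2*b. S = -1/2*a**2 - 3/20*a*b**2 - 27/40*a*b - 9/200*b**4 - 81/400*b**3.
  reduce S modulo (f_1, f_2, g_3):
  remainder -3/80*a - 9/200*b**4 - 81/400*b**3 - 9/800*b**2 ≠ 0; add g_4 = -3/80*a - 9/200*b**4 - 81/400*b**3 - 9/800*b**2 to the basis.

S(f_1,g_4): lcm = a*b. S = -1/2*a - 6/5*b**5 - 27/5*b**4 - 3/10*b**3 - 3/20*b**2.
  reduce S modulo (f_1, f_2, g_3, g_4):
  remainder -6/5*b**5 - 24/5*b**4 + 12/5*b**3 ≠ 0; add g_5 = -6/5*b**5 - 24/5*b**4 + 12/5*b**3 to the basis.

The other S-polynomials (S(f_2,g_3), S(f_2,g_4), S(g_3,g_4), S(f_1,g_5), S(f_2,g_5), S(g_3,g_5), S(g_4,g_5)) all reduce to 0 modulo the current basis, so we have a Gröbner basis.
Inter-reduce: drop elements whose leading term is divisible by another's, tail-reduce, and make monic.
Reduced Gröbner basis: {a + 6/5*b**4 + 27/5*b**3 + 3/10*b**2, b**5 + 4*b**4 - 2*b**3}.

Buchberger on the second generating set:
h_1 = 40*a**2*b + 24*a*b, LT = a**2*b.
h_2 = -10*a**2*b + 2*a*b - 4*a - 6/5*b**2, LT = a**2*b.

S(h_1,h_2): lcm = a**2*b. S = 4/5*a*b - 2/5*a - 3/25*b**2.
  reduce S modulo (h_1, h_2):
  remainder 4/5*a*b - 2/5*a - 3/25*b**2 ≠ 0; add k_3 = 4/5*a*b - 2/5*a - 3/25*b**2 to the basis.

S(h_1,k_3): lcm = a**2*b. S = 1/2*a**2 + 3/20*a*b**2 + 3/5*a*b.
  reduce S modulo (h_1, h_2, k_3):
  remainder 1/2*a**2 + 27/80*a + 9/400*b**3 + 81/800*b**2 ≠ 0; add k_4 = 1/2*a**2 + 27/80*a + 9/400*b**3 + 81/800*b**2 to the basis.

S(h_1,k_4): lcm = a**2*b. S = -3/40*a*b - 9/200*b**4 - 81/400*b**3.
  reduce S modulo (h_1, h_2, k_3, k_4):
  remainder -3/80*a - 9/200*b**4 - 81/400*b**3 - 9/800*b**2 ≠ 0; add k_5 = -3/80*a - 9/200*b**4 - 81/400*b**3 - 9/800*b**2 to the basis.

S(h_1,k_5): lcm = a**2*b. S = -6/5*a*b**5 - 27/5*a*b**4 - 3/10*a*b**3 + 3/5*a*b.
  reduce S modulo (h_1, h_2, k_3, k_4, k_5):
  remainder -9/50*b**6 - 9/10*b**5 - 9/25*b**4 + 9/25*b**3 ≠ 0; add k_6 = -9/50*b**6 - 9/10*b**5 - 9/25*b**4 + 9/25*b**3 to the basis.

S(k_3,k_5): lcm = a*b. S = -1/2*a - 6/5*b**5 - 27/5*b**4 - 3/10*b**3 - 3/20*b**2.
  reduce S modulo (h_1, h_2, k_3, k_4, k_5, k_6):
  remainder -6/5*b**5 - 24/5*b**4 + 12/5*b**3 ≠ 0; add k_7 = -6/5*b**5 - 24/5*b**4 + 12/5*b**3 to the basis.

The other S-polynomials (S(h_2,k_3), S(h_2,k_4), S(k_3,k_4), S(h_2,k_5), S(k_4,k_5), S(h_1,k_6), S(h_2,k_6), S(k_3,k_6), S(k_4,k_6), S(k_5,k_6), S(h_1,k_7), S(h_2,k_7), S(k_3,k_7), S(k_4,k_7), S(k_5,k_7), S(k_6,k_7)) all reduce to 0 modulo the current basis, so we have a Gröbner basis.
Inter-reduce: drop elements whose leading term is divisible by another's, tail-reduce, and make monic.
Reduced Gröbner basis: {a + 6/5*b**4 + 27/5*b**3 + 3/10*b**2, b**5 + 4*b**4 - 2*b**3}.

Same reduced basis, so the two generating sets span the same ideal.

Yes, the ideals are equal.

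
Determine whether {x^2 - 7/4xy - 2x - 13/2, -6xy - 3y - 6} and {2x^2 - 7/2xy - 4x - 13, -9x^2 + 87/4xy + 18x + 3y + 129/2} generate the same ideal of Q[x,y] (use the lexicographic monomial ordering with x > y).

Yes, the ideals are equal.

Equality of ideals is decidable: compute both reduced Gröbner bases (unique for the ordering) and check whether they agree.
Buchberger on the first generating set:
f_1 = x^2 - 7/4xy - 2x - 13/2, LT = x^2.
f_2 = -6xy - 3y - 6, LT = xy.

S(f_1,f_2): lcm = x^2y. S = -7/4xy^2 - 5/2xy - x - 13/2y.
  leading term xy^2: subtract (7/24y)·f_2 from -7/4xy^2 - 5/2xy - x - 13/2y → -5/2xy - x + 7/8y^2 - 19/4y
  leading term xy: subtract (5/12)·f_2 from -5/2xy - x + 7/8y^2 - 19/4y → -x + 7/8y^2 - 7/2y + 5/2
  leading term x: no divisor's leading term divides it; move -x to the remainder.
  leading term y^2: no divisor's leading term divides it; move 7/8y^2 to the remainder.
  leading term y: no divisor's leading term divides it; move -7/2y to the remainder.
  leading term 1: no divisor's leading term divides it; move 5/2 to the remainder.
  remainder -x + 7/8y^2 - 7/2y + 5/2 ≠ 0; add g_3 = -x + 7/8y^2 - 7/2y + 5/2 to the basis.

S(f_2,g_3): lcm = xy. S = 7/8y^3 - 7/2y^2 + 3y + 1.
  leading term y^3: no divisor's leading term divides it; move 7/8y^3 to the remainder.
  leading term y^2: no divisor's leading term divides it; move -7/2y^2 to the remainder.
  leading term y: no divisor's leading term divides it; move 3y to the remainder.
  leading term 1: no divisor's leading term divides it; move 1 to the remainder.
  remainder 7/8y^3 - 7/2y^2 + 3y + 1 ≠ 0; add g_4 = 7/8y^3 - 7/2y^2 + 3y + 1 to the basis.

The other S-polynomials (S(f_1,g_3), S(f_1,g_4), S(f_2,g_4), S(g_3,g_4)) all reduce to 0 modulo the current basis, so we have a Gröbner basis.
Inter-reduce: drop elements whose leading term is divisible by another's, tail-reduce, and make monic.
Reduced Gröbner basis: {x - 7/8y^2 + 7/2y - 5/2, y^3 - 4y^2 + 24/7y + 8/7}.

Buchberger on the second generating set:
h_1 = 2x^2 - 7/2xy - 4x - 13, LT = x^2.
h_2 = -9x^2 + 87/4xy + 18x + 3y + 129/2, LT = x^2.

S(h_1,h_2): lcm = x^2. S = 2/3xy + 1/3y + 2/3.
  leading term xy: no divisor's leading term divides it; move 2/3xy to the remainder.
  leading term y: no divisor's leading term divides it; move 1/3y to the remainder.
  leading term 1: no divisor's leading term divides it; move 2/3 to the remainder.
  remainder 2/3xy + 1/3y + 2/3 ≠ 0; add k_3 = 2/3xy + 1/3y + 2/3 to the basis.

S(h_1,k_3): lcm = x^2y. S = -7/4xy^2 - 5/2xy - x - 13/2y.
  leading term xy^2: subtract (-21/8y)·k_3 from -7/4xy^2 - 5/2xy - x - 13/2y → -5/2xy - x + 7/8y^2 - 19/4y
  leading term xy: subtract (-15/4)·k_3 from -5/2xy - x + 7/8y^2 - 19/4y → -x + 7/8y^2 - 7/2y + 5/2
  leading term x: no divisor's leading term divides it; move -x to the remainder.
  leading term y^2: no divisor's leading term divides it; move 7/8y^2 to the remainder.
  leading term y: no divisor's leading term divides it; move -7/2y to the remainder.
  leading term 1: no divisor's leading term divides it; move 5/2 to the remainder.
  remainder -x + 7/8y^2 - 7/2y + 5/2 ≠ 0; add k_4 = -x + 7/8y^2 - 7/2y + 5/2 to the basis.

S(k_3,k_4): lcm = xy. S = 7/8y^3 - 7/2y^2 + 3y + 1.
  leading term y^3: no divisor's leading term divides it; move 7/8y^3 to the remainder.
  leading term y^2: no divisor's leading term divides it; move -7/2y^2 to the remainder.
  leading term y: no divisor's leading term divides it; move 3y to the remainder.
  leading term 1: no divisor's leading term divides it; move 1 to the remainder.
  remainder 7/8y^3 - 7/2y^2 + 3y + 1 ≠ 0; add k_5 = 7/8y^3 - 7/2y^2 + 3y + 1 to the basis.

The other S-polynomials (S(h_2,k_3), S(h_1,k_4), S(h_2,k_4), S(h_1,k_5), S(h_2,k_5), S(k_3,k_5), S(k_4,k_5)) all reduce to 0 modulo the current basis, so we have a Gröbner basis.
Inter-reduce: drop elements whose leading term is divisible by another's, tail-reduce, and make monic.
Reduced Gröbner basis: {x - 7/8y^2 + 7/2y - 5/2, y^3 - 4y^2 + 24/7y + 8/7}.

The two bases agree; hence the ideals are identical.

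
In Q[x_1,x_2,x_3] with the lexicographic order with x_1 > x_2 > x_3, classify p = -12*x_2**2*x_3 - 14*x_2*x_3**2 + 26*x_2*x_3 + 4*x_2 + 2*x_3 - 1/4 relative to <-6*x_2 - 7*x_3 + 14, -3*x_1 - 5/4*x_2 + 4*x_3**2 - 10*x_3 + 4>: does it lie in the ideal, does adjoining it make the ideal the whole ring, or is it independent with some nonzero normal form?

First compute the reduced Gröbner basis of I by Buchberger's algorithm.
f_1 = -6*x_2 - 7*x_3 + 14, LT = x_2.
f_2 = -3*x_1 - 5/4*x_2 + 4*x_3**2 - 10*x_3 + 4, LT = x_1.

The S-polynomials (S(f_1,f_2)) all reduce to 0 modulo the current basis, so we have a Gröbner basis.
Inter-reduce: drop elements whose leading term is divisible by another's, tail-reduce, and make monic.
Reduced Gröbner basis: {x_1 - 4/3*x_3**2 + 205/72*x_3 - 13/36, x_2 + 7/6*x_3 - 7/3}.
Label its elements g_1 = x_1 - 4/3*x_3**2 + 205/72*x_3 - 13/36, g_2 = x_2 + 7/6*x_3 - 7/3.

Reduce p = -12*x_2**2*x_3 - 14*x_2*x_3**2 + 26*x_2*x_3 + 4*x_2 + 2*x_3 - 1/4 modulo G:
  leading term x_2**2*x_3: subtract (-12*x_2*x_3)·g_2 from -12*x_2**2*x_3 - 14*x_2*x_3**2 + 26*x_2*x_3 + 4*x_2 + 2*x_3 - 1/4 → -2*x_2*x_3 + 4*x_2 + 2*x_3 - 1/4
  leading term x_2*x_3: subtract (-2*x_3)·g_2 from -2*x_2*x_3 + 4*x_2 + 2*x_3 - 1/4 → 4*x_2 + 7/3*x_3**2 - 8/3*x_3 - 1/4
  leading term x_2: subtract (4)·g_2 from 4*x_2 + 7/3*x_3**2 - 8/3*x_3 - 1/4 → 7/3*x_3**2 - 22/3*x_3 + 109/12
  leading term x_3**2: no divisor's leading term divides it; move 7/3*x_3**2 to the remainder.
  leading term x_3: no divisor's leading term divides it; move -22/3*x_3 to the remainder.
  leading term 1: no divisor's leading term divides it; move 109/12 to the remainder.
  normal form = 7/3*x_3**2 - 22/3*x_3 + 109/12.
The normal form is nonzero, so p ∉ I. Since p minus its normal form lies in I, I + (p) = I + (r) where r = 7/3*x_3**2 - 22/3*x_3 + 109/12; decide whether this ideal is the whole ring.
Run Buchberger on G together with r (pairs among the g_i already reduce to 0 since G is a Gröbner basis):
g_1 = x_1 - 4/3*x_3**2 + 205/72*x_3 - 13/36, LT = x_1.
g_2 = x_2 + 7/6*x_3 - 7/3, LT = x_2.
r = 7/3*x_3**2 - 22/3*x_3 + 109/12, LT = x_3**2.

The S-polynomials (S(g_1,g_2), S(g_1,r), S(g_2,r)) all reduce to 0 modulo the current basis, so we have a Gröbner basis.
Inter-reduce: drop elements whose leading term is divisible by another's, tail-reduce, and make monic.
Reduced Gröbner basis: {x_1 - 677/504*x_3 + 1217/252, x_2 + 7/6*x_3 - 7/3, x_3**2 - 22/7*x_3 + 109/28}.
The reduced Gröbner basis of I + (p) is {x_1 - 677/504*x_3 + 1217/252, x_2 + 7/6*x_3 - 7/3, x_3**2 - 22/7*x_3 + 109/28} ≠ {1}, a proper ideal, so the enlarged system stays consistent: p is independent of I, with normal form 7/3*x_3**2 - 22/3*x_3 + 109/12.

-12*x_2**2*x_3 - 14*x_2*x_3**2 + 26*x_2*x_3 + 4*x_2 + 2*x_3 - 1/4 is independent of I; its normal form modulo I is 7/3*x_3**2 - 22/3*x_3 + 109/12.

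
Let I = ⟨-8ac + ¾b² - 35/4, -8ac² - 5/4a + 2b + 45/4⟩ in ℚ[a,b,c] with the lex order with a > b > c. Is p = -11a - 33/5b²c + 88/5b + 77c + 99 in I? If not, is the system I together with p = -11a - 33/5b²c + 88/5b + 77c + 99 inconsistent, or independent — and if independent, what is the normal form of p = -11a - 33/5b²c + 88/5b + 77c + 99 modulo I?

First compute the reduced Gröbner basis of I by Buchberger's algorithm.
f_1 = -8ac + ¾b² - 35/4, LT = ac.
f_2 = -8ac² - 5/4a + 2b + 45/4, LT = ac².

S(f_1,f_2): lcm = ac². S = -5/32a - 3/32b²c + ¼b + 35/32c + 45/32.
  leading term a: no divisor's leading term divides it; move -5/32a to the remainder.
  leading term b²c: no divisor's leading term divides it; move -3/32b²c to the remainder.
  leading term b: no divisor's leading term divides it; move ¼b to the remainder.
  leading term c: no divisor's leading term divides it; move 35/32c to the remainder.
  leading term 1: no divisor's leading term divides it; move 45/32 to the remainder.
  remainder -5/32a - 3/32b²c + ¼b + 35/32c + 45/32 ≠ 0; add h_3 = -5/32a - 3/32b²c + ¼b + 35/32c + 45/32 to the basis.

S(f_1,h_3): lcm = ac. S = -⅗b²c² - 3/32b² + 8/5bc + 7c² + 9c + 35/32.
  leading term b²c²: no divisor's leading term divides it; move -⅗b²c² to the remainder.
  leading term b²: no divisor's leading term divides it; move -3/32b² to the remainder.
  leading term bc: no divisor's leading term divides it; move 8/5bc to the remainder.
  leading term c²: no divisor's leading term divides it; move 7c² to the remainder.
  leading term c: no divisor's leading term divides it; move 9c to the remainder.
  leading term 1: no divisor's leading term divides it; move 35/32 to the remainder.
  remainder -⅗b²c² - 3/32b² + 8/5bc + 7c² + 9c + 35/32 ≠ 0; add h_4 = -⅗b²c² - 3/32b² + 8/5bc + 7c² + 9c + 35/32 to the basis.

The other S-polynomials (S(f_2,h_3), S(f_1,h_4), S(f_2,h_4), S(h_3,h_4)) all reduce to 0 modulo the current basis, so we have a Gröbner basis.
Inter-reduce: drop elements whose leading term is divisible by another's, tail-reduce, and make monic.
Reduced Gröbner basis: {a + ⅗b²c - 8/5b - 7c - 9, b²c² + 5/32b² - 8/3bc - 35/3c² - 15c - 175/96}.
Label its elements g_1 = a + ⅗b²c - 8/5b - 7c - 9, g_2 = b²c² + 5/32b² - 8/3bc - 35/3c² - 15c - 175/96.

Reduce p = -11a - 33/5b²c + 88/5b + 77c + 99 modulo G:
  leading term a: subtract (-11)·g_1 from -11a - 33/5b²c + 88/5b + 77c + 99 → 0
  normal form = 0.
Since the normal form is 0, p ∈ I.

-11a - 33/5b²c + 88/5b + 77c + 99 lies in I (it reduces to 0).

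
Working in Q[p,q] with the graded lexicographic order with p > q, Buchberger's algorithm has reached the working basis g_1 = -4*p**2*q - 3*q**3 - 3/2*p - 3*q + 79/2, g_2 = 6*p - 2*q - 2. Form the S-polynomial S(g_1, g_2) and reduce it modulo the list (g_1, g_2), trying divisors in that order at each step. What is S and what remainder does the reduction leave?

lcm(LM(g_1), LM(g_2)) = p**2*q.
S = (lcm/LT(g_1))·g_1 − (lcm/LT(g_2))·g_2 = 1/3*p*q**2 + 3/4*q**3 + 1/3*p*q + 3/8*p + 3/4*q - 79/8.
Reduce S modulo (g_1, g_2) in that order:
  leading term p*q**2: subtract (1/18*q**2)·g_2 from 1/3*p*q**2 + 3/4*q**3 + 1/3*p*q + 3/8*p + 3/4*q - 79/8 → 31/36*q**3 + 1/3*p*q + 1/9*q**2 + 3/8*p + 3/4*q - 79/8
  leading term q**3: no divisor's leading term divides it; move 31/36*q**3 to the remainder.
  leading term p*q: subtract (1/18*q)·g_2 from 1/3*p*q + 1/9*q**2 + 3/8*p + 3/4*q - 79/8 → 2/9*q**2 + 3/8*p + 31/36*q - 79/8
  leading term q**2: no divisor's leading term divides it; move 2/9*q**2 to the remainder.
  leading term p: subtract (1/16)·g_2 from 3/8*p + 31/36*q - 79/8 → 71/72*q - 39/4
  leading term q: no divisor's leading term divides it; move 71/72*q to the remainder.
  leading term 1: no divisor's leading term divides it; move -39/4 to the remainder.
The remainder 31/36*q**3 + 2/9*q**2 + 71/72*q - 39/4 is nonzero, so it would be added as the next basis element.
This is the inner loop of Buchberger's algorithm — each nonzero remainder becomes a new basis element.

S(g_1, g_2) = 1/3*p*q**2 + 3/4*q**3 + 1/3*p*q + 3/8*p + 3/4*q - 79/8; remainder on division = 31/36*q**3 + 2/9*q**2 + 71/72*q - 39/4.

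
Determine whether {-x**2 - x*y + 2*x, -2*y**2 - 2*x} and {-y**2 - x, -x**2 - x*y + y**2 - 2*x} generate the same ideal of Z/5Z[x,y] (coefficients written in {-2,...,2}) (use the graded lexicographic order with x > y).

For a fixed monomial order, each ideal has a unique reduced Gröbner basis; comparing bases decides equality.
Buchberger on the first generating set:
f_1 = -x**2 - x*y + 2*x, LT = x**2.
f_2 = -2*y**2 - 2*x, LT = y**2.

The S-polynomials (S(f_1,f_2)) all reduce to 0 modulo the current basis, so we have a Gröbner basis.
Inter-reduce: drop elements whose leading term is divisible by another's, tail-reduce, and make monic.
Reduced Gröbner basis: {x**2 + x*y - 2*x, y**2 + x}.

Buchberger on the second generating set:
h_1 = -y**2 - x, LT = y**2.
h_2 = -x**2 - x*y + y**2 - 2*x, LT = x**2.

The S-polynomials (S(h_1,h_2)) all reduce to 0 modulo the current basis, so we have a Gröbner basis.
Inter-reduce: drop elements whose leading term is divisible by another's, tail-reduce, and make monic.
Reduced Gröbner basis: {x**2 + x*y - 2*x, y**2 + x}.

Same reduced basis, so the two generating sets span the same ideal.
The choice of monomial ordering does not affect the verdict — as long as both bases are computed under the same ordering, their equality decides ideal equality.

Yes, the ideals are equal.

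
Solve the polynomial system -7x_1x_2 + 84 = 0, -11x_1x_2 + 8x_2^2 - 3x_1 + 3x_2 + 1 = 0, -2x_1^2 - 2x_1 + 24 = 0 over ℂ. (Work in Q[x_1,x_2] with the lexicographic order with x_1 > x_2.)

{(3, 4)}

Compute a lex Gröbner basis by Buchberger's algorithm.
f_1 = -7x_1x_2 + 84, LT = x_1x_2.
f_2 = -11x_1x_2 - 3x_1 + 8x_2^2 + 3x_2 + 1, LT = x_1x_2.
f_3 = -2x_1^2 - 2x_1 + 24, LT = x_1^2.

S(f_1,f_2): lcm = x_1x_2. S = -3/11x_1 + 8/11x_2^2 + 3/11x_2 - 131/11.
  leading term x_1: no divisor's leading term divides it; move -3/11x_1 to the remainder.
  leading term x_2^2: no divisor's leading term divides it; move 8/11x_2^2 to the remainder.
  leading term x_2: no divisor's leading term divides it; move 3/11x_2 to the remainder.
  leading term 1: no divisor's leading term divides it; move -131/11 to the remainder.
  remainder -3/11x_1 + 8/11x_2^2 + 3/11x_2 - 131/11 ≠ 0; add h_4 = -3/11x_1 + 8/11x_2^2 + 3/11x_2 - 131/11 to the basis.

S(f_1,f_3): lcm = x_1^2x_2. S = -x_1x_2 - 12x_1 + 12x_2.
  leading term x_1x_2: subtract (1/7)·f_1 from -x_1x_2 - 12x_1 + 12x_2 → -12x_1 + 12x_2 - 12
  leading term x_1: subtract (44)·h_4 from -12x_1 + 12x_2 - 12 → -32x_2^2 + 512
  leading term x_2^2: no divisor's leading term divides it; move -32x_2^2 to the remainder.
  leading term 1: no divisor's leading term divides it; move 512 to the remainder.
  remainder -32x_2^2 + 512 ≠ 0; add h_5 = -32x_2^2 + 512 to the basis.

S(f_2,f_3): lcm = x_1^2x_2. S = 3/11x_1^2 - 8/11x_1x_2^2 - 14/11x_1x_2 - 1/11x_1 + 12x_2.
  leading term x_1^2: subtract (-3/22)·f_3 from 3/11x_1^2 - 8/11x_1x_2^2 - 14/11x_1x_2 - 1/11x_1 + 12x_2 → -8/11x_1x_2^2 - 14/11x_1x_2 - 4/11x_1 + 12x_2 + 36/11
  leading term x_1x_2^2: subtract (8/77x_2)·f_1 from -8/11x_1x_2^2 - 14/11x_1x_2 - 4/11x_1 + 12x_2 + 36/11 → -14/11x_1x_2 - 4/11x_1 + 36/11x_2 + 36/11
  leading term x_1x_2: subtract (2/11)·f_1 from -14/11x_1x_2 - 4/11x_1 + 36/11x_2 + 36/11 → -4/11x_1 + 36/11x_2 - 12
  leading term x_1: subtract (4/3)·h_4 from -4/11x_1 + 36/11x_2 - 12 → -32/33x_2^2 + 32/11x_2 + 128/33
  leading term x_2^2: subtract (1/33)·h_5 from -32/33x_2^2 + 32/11x_2 + 128/33 → 32/11x_2 - 128/11
  leading term x_2: no divisor's leading term divides it; move 32/11x_2 to the remainder.
  leading term 1: no divisor's leading term divides it; move -128/11 to the remainder.
  remainder 32/11x_2 - 128/11 ≠ 0; add h_6 = 32/11x_2 - 128/11 to the basis.

S(f_1,h_4): lcm = x_1x_2. S = 8/3x_2^3 + x_2^2 - 131/3x_2 - 12.
  leading term x_2^3: subtract (-1/12x_2)·h_5 from 8/3x_2^3 + x_2^2 - 131/3x_2 - 12 → x_2^2 - x_2 - 12
  leading term x_2^2: subtract (-1/32)·h_5 from x_2^2 - x_2 - 12 → -x_2 + 4
  leading term x_2: subtract (-11/32)·h_6 from -x_2 + 4 → 0
  remainder 0.

S(f_2,h_4): lcm = x_1x_2. S = 3/11x_1 + 8/3x_2^3 + 3/11x_2^2 - 1450/33x_2 - 1/11.
  leading term x_1: subtract (-1)·h_4 from 3/11x_1 + 8/3x_2^3 + 3/11x_2^2 - 1450/33x_2 - 1/11 → 8/3x_2^3 + x_2^2 - 131/3x_2 - 12
  leading term x_2^3: subtract (-1/12x_2)·h_5 from 8/3x_2^3 + x_2^2 - 131/3x_2 - 12 → x_2^2 - x_2 - 12
  leading term x_2^2: subtract (-1/32)·h_5 from x_2^2 - x_2 - 12 → -x_2 + 4
  leading term x_2: subtract (-11/32)·h_6 from -x_2 + 4 → 0
  remainder 0.

S(f_3,h_4): lcm = x_1^2. S = 8/3x_1x_2^2 + x_1x_2 - 128/3x_1 - 12.
  leading term x_1x_2^2: subtract (-8/21x_2)·f_1 from 8/3x_1x_2^2 + x_1x_2 - 128/3x_1 - 12 → x_1x_2 - 128/3x_1 + 32x_2 - 12
  leading term x_1x_2: subtract (-1/7)·f_1 from x_1x_2 - 128/3x_1 + 32x_2 - 12 → -128/3x_1 + 32x_2
  leading term x_1: subtract (1408/9)·h_4 from -128/3x_1 + 32x_2 → -1024/9x_2^2 - 32/3x_2 + 16768/9
  leading term x_2^2: subtract (32/9)·h_5 from -1024/9x_2^2 - 32/3x_2 + 16768/9 → -32/3x_2 + 128/3
  leading term x_2: subtract (-11/3)·h_6 from -32/3x_2 + 128/3 → 0
  remainder 0.

S(f_1,h_5): lcm = x_1x_2^2. S = 16x_1 - 12x_2.
  leading term x_1: subtract (-176/3)·h_4 from 16x_1 - 12x_2 → 128/3x_2^2 + 4x_2 - 2096/3
  leading term x_2^2: subtract (-4/3)·h_5 from 128/3x_2^2 + 4x_2 - 2096/3 → 4x_2 - 16
  leading term x_2: subtract (11/8)·h_6 from 4x_2 - 16 → 0
  remainder 0.

S(f_2,h_5): lcm = x_1x_2^2. S = 3/11x_1x_2 + 16x_1 - 8/11x_2^3 - 3/11x_2^2 - 1/11x_2.
  leading term x_1x_2: subtract (-3/77)·f_1 from 3/11x_1x_2 + 16x_1 - 8/11x_2^3 - 3/11x_2^2 - 1/11x_2 → 16x_1 - 8/11x_2^3 - 3/11x_2^2 - 1/11x_2 + 36/11
  leading term x_1: subtract (-176/3)·h_4 from 16x_1 - 8/11x_2^3 - 3/11x_2^2 - 1/11x_2 + 36/11 → -8/11x_2^3 + 1399/33x_2^2 + 175/11x_2 - 22948/33
  leading term x_2^3: subtract (1/44x_2)·h_5 from -8/11x_2^3 + 1399/33x_2^2 + 175/11x_2 - 22948/33 → 1399/33x_2^2 + 47/11x_2 - 22948/33
  leading term x_2^2: subtract (-1399/1056)·h_5 from 1399/33x_2^2 + 47/11x_2 - 22948/33 → 47/11x_2 - 188/11
  leading term x_2: subtract (47/32)·h_6 from 47/11x_2 - 188/11 → 0
  remainder 0.

S(f_3,h_5): leading monomials are coprime, so the S-polynomial reduces to 0 (Buchberger's first criterion).
S(h_4,h_5): leading monomials are coprime, so the S-polynomial reduces to 0 (Buchberger's first criterion).
S(f_1,h_6): lcm = x_1x_2. S = 4x_1 - 12.
  leading term x_1: subtract (-44/3)·h_4 from 4x_1 - 12 → 32/3x_2^2 + 4x_2 - 560/3
  leading term x_2^2: subtract (-1/3)·h_5 from 32/3x_2^2 + 4x_2 - 560/3 → 4x_2 - 16
  leading term x_2: subtract (11/8)·h_6 from 4x_2 - 16 → 0
  remainder 0.

S(f_2,h_6): lcm = x_1x_2. S = 47/11x_1 - 8/11x_2^2 - 3/11x_2 - 1/11.
  leading term x_1: subtract (-47/3)·h_4 from 47/11x_1 - 8/11x_2^2 - 3/11x_2 - 1/11 → 32/3x_2^2 + 4x_2 - 560/3
  leading term x_2^2: subtract (-1/3)·h_5 from 32/3x_2^2 + 4x_2 - 560/3 → 4x_2 - 16
  leading term x_2: subtract (11/8)·h_6 from 4x_2 - 16 → 0
  remainder 0.

S(f_3,h_6): leading monomials are coprime, so the S-polynomial reduces to 0 (Buchberger's first criterion).
S(h_4,h_6): leading monomials are coprime, so the S-polynomial reduces to 0 (Buchberger's first criterion).
S(h_5,h_6): lcm = x_2^2. S = 4x_2 - 16.
  leading term x_2: subtract (11/8)·h_6 from 4x_2 - 16 → 0
  remainder 0.

Every S-polynomial of the final basis reduces to 0, so we have a Gröbner basis.
Inter-reduce: drop elements whose leading term is divisible by another's, tail-reduce, and make monic.
Reduced Gröbner basis: {x_1 - 3, x_2 - 4}.

Since the basis is lex-ordered, x_2 - 4 is univariate in x_2. Its roots are {4}. Back-substituting each root into the other basis elements fixes the other coordinates.
  x_2 = 4: the earlier basis element becomes x_1 - 3 = 0, giving x_1 = 3 — point (3, 4).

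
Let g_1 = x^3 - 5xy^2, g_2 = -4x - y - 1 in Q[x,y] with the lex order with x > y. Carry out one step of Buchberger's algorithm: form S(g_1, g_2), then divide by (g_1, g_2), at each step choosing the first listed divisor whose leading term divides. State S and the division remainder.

lcm(LM(g_1), LM(g_2)) = x^3.
S = (lcm/LT(g_1))·g_1 − (lcm/LT(g_2))·g_2 = -1/4x^2y - 1/4x^2 - 5xy^2.
Reduce S modulo (g_1, g_2) in that order:
  leading term x^2y: subtract (1/16xy)·g_2 from -1/4x^2y - 1/4x^2 - 5xy^2 → -1/4x^2 - 79/16xy^2 + 1/16xy
  leading term x^2: subtract (1/16x)·g_2 from -1/4x^2 - 79/16xy^2 + 1/16xy → -79/16xy^2 + 1/8xy + 1/16x
  leading term xy^2: subtract (79/64y^2)·g_2 from -79/16xy^2 + 1/8xy + 1/16x → 1/8xy + 1/16x + 79/64y^3 + 79/64y^2
  leading term xy: subtract (-1/32y)·g_2 from 1/8xy + 1/16x + 79/64y^3 + 79/64y^2 → 1/16x + 79/64y^3 + 77/64y^2 - 1/32y
  leading term x: subtract (-1/64)·g_2 from 1/16x + 79/64y^3 + 77/64y^2 - 1/32y → 79/64y^3 + 77/64y^2 - 3/64y - 1/64
  leading term y^3: no divisor's leading term divides it; move 79/64y^3 to the remainder.
  leading term y^2: no divisor's leading term divides it; move 77/64y^2 to the remainder.
  leading term y: no divisor's leading term divides it; move -3/64y to the remainder.
  leading term 1: no divisor's leading term divides it; move -1/64 to the remainder.
The remainder 79/64y^3 + 77/64y^2 - 3/64y - 1/64 is nonzero, so it would be added as the next basis element.
An S-polynomial is built so that the two leading terms cancel; whether anything survives reduction is exactly the Gröbner-basis criterion.

S(g_1, g_2) = -1/4x^2y - 1/4x^2 - 5xy^2; remainder on division = 79/64y^3 + 77/64y^2 - 3/64y - 1/64.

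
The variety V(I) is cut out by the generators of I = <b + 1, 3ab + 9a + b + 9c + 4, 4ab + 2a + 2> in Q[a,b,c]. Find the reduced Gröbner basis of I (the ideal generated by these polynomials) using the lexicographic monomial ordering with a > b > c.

G = {a - 1, b + 1, c + 1}

Buchberger's algorithm terminates because the ascending chain of leading-term ideals stabilizes.

f_1 = b + 1, LT = b.
f_2 = 3ab + 9a + b + 9c + 4, LT = ab.
f_3 = 4ab + 2a + 2, LT = ab.

S(f_1,f_2): lcm = ab. S = -2a - \tfrac{1}{3}b - 3c - \tfrac{4}{3}.
  leading term a: no divisor's leading term divides it; move -2a to the remainder.
  leading term b: subtract (-\tfrac{1}{3})·f_1 from -\tfrac{1}{3}b - 3c - \tfrac{4}{3} → -3c - 1
  leading term c: no divisor's leading term divides it; move -3c to the remainder.
  leading term 1: no divisor's leading term divides it; move -1 to the remainder.
  remainder -2a - 3c - 1 ≠ 0; add g_4 = -2a - 3c - 1 to the basis.

S(f_1,f_3): lcm = ab. S = \tfrac{1}{2}a - \tfrac{1}{2}.
  leading term a: subtract (-\tfrac{1}{4})·g_4 from \tfrac{1}{2}a - \tfrac{1}{2} → -\tfrac{3}{4}c - \tfrac{3}{4}
  leading term c: no divisor's leading term divides it; move -\tfrac{3}{4}c to the remainder.
  leading term 1: no divisor's leading term divides it; move -\tfrac{3}{4} to the remainder.
  remainder -\tfrac{3}{4}c - \tfrac{3}{4} ≠ 0; add g_5 = -\tfrac{3}{4}c - \tfrac{3}{4} to the basis.

The other S-polynomials (S(f_2,f_3), S(f_1,g_4), S(f_2,g_4), S(f_3,g_4), S(f_1,g_5), S(f_2,g_5), S(f_3,g_5), S(g_4,g_5)) all reduce to 0 modulo the current basis, so we have a Gröbner basis.
Inter-reduce: drop elements whose leading term is divisible by another's, tail-reduce, and make monic.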